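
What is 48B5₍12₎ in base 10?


Positional values (base 12):
  5 × 12^0 = 5 × 1 = 5
  B × 12^1 = 11 × 12 = 132
  8 × 12^2 = 8 × 144 = 1152
  4 × 12^3 = 4 × 1728 = 6912
Sum = 5 + 132 + 1152 + 6912
= 8201


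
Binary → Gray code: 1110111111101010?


Binary: 1110111111101010
Gray code: G = B XOR (B >> 1)
B >> 1 = 0111011111110101
1110111111101010 XOR 0111011111110101:
  1 XOR 0 = 1
  1 XOR 1 = 0
  1 XOR 1 = 0
  0 XOR 1 = 1
  1 XOR 0 = 1
  1 XOR 1 = 0
  1 XOR 1 = 0
  1 XOR 1 = 0
  1 XOR 1 = 0
  1 XOR 1 = 0
  1 XOR 1 = 0
  0 XOR 1 = 1
  1 XOR 0 = 1
  0 XOR 1 = 1
  1 XOR 0 = 1
  0 XOR 1 = 1
= 1001100000011111


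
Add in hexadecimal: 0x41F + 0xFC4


Align and add column by column (LSB to MSB, each column mod 16 with carry):
  041F
+ 0FC4
  ----
  col 0: F(15) + 4(4) + 0 (carry in) = 19 → 3(3), carry out 1
  col 1: 1(1) + C(12) + 1 (carry in) = 14 → E(14), carry out 0
  col 2: 4(4) + F(15) + 0 (carry in) = 19 → 3(3), carry out 1
  col 3: 0(0) + 0(0) + 1 (carry in) = 1 → 1(1), carry out 0
Reading digits MSB→LSB: 13E3
Strip leading zeros: 13E3
= 0x13E3


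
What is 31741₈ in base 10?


Positional values:
Position 0: 1 × 8^0 = 1
Position 1: 4 × 8^1 = 32
Position 2: 7 × 8^2 = 448
Position 3: 1 × 8^3 = 512
Position 4: 3 × 8^4 = 12288
Sum = 1 + 32 + 448 + 512 + 12288
= 13281


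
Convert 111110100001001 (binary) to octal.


Group into 3-bit groups: 111110100001001
  111 = 7
  110 = 6
  100 = 4
  001 = 1
  001 = 1
= 0o76411


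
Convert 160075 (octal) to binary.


Each octal digit → 3 binary bits:
  1 = 001
  6 = 110
  0 = 000
  0 = 000
  7 = 111
  5 = 101
Concatenate: 001 110 000 000 111 101
= 001110000000111101


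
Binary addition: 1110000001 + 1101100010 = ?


Align and add column by column (LSB to MSB, carry propagating):
  01110000001
+ 01101100010
  -----------
  col 0: 1 + 0 + 0 (carry in) = 1 → bit 1, carry out 0
  col 1: 0 + 1 + 0 (carry in) = 1 → bit 1, carry out 0
  col 2: 0 + 0 + 0 (carry in) = 0 → bit 0, carry out 0
  col 3: 0 + 0 + 0 (carry in) = 0 → bit 0, carry out 0
  col 4: 0 + 0 + 0 (carry in) = 0 → bit 0, carry out 0
  col 5: 0 + 1 + 0 (carry in) = 1 → bit 1, carry out 0
  col 6: 0 + 1 + 0 (carry in) = 1 → bit 1, carry out 0
  col 7: 1 + 0 + 0 (carry in) = 1 → bit 1, carry out 0
  col 8: 1 + 1 + 0 (carry in) = 2 → bit 0, carry out 1
  col 9: 1 + 1 + 1 (carry in) = 3 → bit 1, carry out 1
  col 10: 0 + 0 + 1 (carry in) = 1 → bit 1, carry out 0
Reading bits MSB→LSB: 11011100011
Strip leading zeros: 11011100011
= 11011100011


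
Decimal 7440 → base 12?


Divide by 12 repeatedly:
7440 ÷ 12 = 620 remainder 0
620 ÷ 12 = 51 remainder 8
51 ÷ 12 = 4 remainder 3
4 ÷ 12 = 0 remainder 4
Reading remainders bottom-up:
= 4380


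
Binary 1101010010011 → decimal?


Positional values:
Bit 0: 1 × 2^0 = 1
Bit 1: 1 × 2^1 = 2
Bit 4: 1 × 2^4 = 16
Bit 7: 1 × 2^7 = 128
Bit 9: 1 × 2^9 = 512
Bit 11: 1 × 2^11 = 2048
Bit 12: 1 × 2^12 = 4096
Sum = 1 + 2 + 16 + 128 + 512 + 2048 + 4096
= 6803


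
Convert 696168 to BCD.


Each digit → 4-bit binary:
  6 → 0110
  9 → 1001
  6 → 0110
  1 → 0001
  6 → 0110
  8 → 1000
= 0110 1001 0110 0001 0110 1000


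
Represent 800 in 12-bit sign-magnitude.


Sign bit: 0 (positive)
Magnitude: 800 = 01100100000
= 001100100000


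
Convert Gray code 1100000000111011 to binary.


Gray code: 1100000000111011
MSB stays the same: 1
Each subsequent bit = prev_binary XOR current_gray:
  B[1] = 1 XOR 1 = 0
  B[2] = 0 XOR 0 = 0
  B[3] = 0 XOR 0 = 0
  B[4] = 0 XOR 0 = 0
  B[5] = 0 XOR 0 = 0
  B[6] = 0 XOR 0 = 0
  B[7] = 0 XOR 0 = 0
  B[8] = 0 XOR 0 = 0
  B[9] = 0 XOR 0 = 0
  B[10] = 0 XOR 1 = 1
  B[11] = 1 XOR 1 = 0
  B[12] = 0 XOR 1 = 1
  B[13] = 1 XOR 0 = 1
  B[14] = 1 XOR 1 = 0
  B[15] = 0 XOR 1 = 1
= 1000000000101101 (32813 decimal)


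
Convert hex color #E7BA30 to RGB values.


Hex: #E7BA30
R = E7₁₆ = 231
G = BA₁₆ = 186
B = 30₁₆ = 48
= RGB(231, 186, 48)


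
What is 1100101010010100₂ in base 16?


Group into 4-bit nibbles: 1100101010010100
  1100 = C
  1010 = A
  1001 = 9
  0100 = 4
= 0xCA94


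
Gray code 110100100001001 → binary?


Gray code: 110100100001001
MSB stays the same: 1
Each subsequent bit = prev_binary XOR current_gray:
  B[1] = 1 XOR 1 = 0
  B[2] = 0 XOR 0 = 0
  B[3] = 0 XOR 1 = 1
  B[4] = 1 XOR 0 = 1
  B[5] = 1 XOR 0 = 1
  B[6] = 1 XOR 1 = 0
  B[7] = 0 XOR 0 = 0
  B[8] = 0 XOR 0 = 0
  B[9] = 0 XOR 0 = 0
  B[10] = 0 XOR 0 = 0
  B[11] = 0 XOR 1 = 1
  B[12] = 1 XOR 0 = 1
  B[13] = 1 XOR 0 = 1
  B[14] = 1 XOR 1 = 0
= 100111000001110 (19982 decimal)


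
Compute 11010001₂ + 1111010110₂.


Align and add column by column (LSB to MSB, carry propagating):
  00011010001
+ 01111010110
  -----------
  col 0: 1 + 0 + 0 (carry in) = 1 → bit 1, carry out 0
  col 1: 0 + 1 + 0 (carry in) = 1 → bit 1, carry out 0
  col 2: 0 + 1 + 0 (carry in) = 1 → bit 1, carry out 0
  col 3: 0 + 0 + 0 (carry in) = 0 → bit 0, carry out 0
  col 4: 1 + 1 + 0 (carry in) = 2 → bit 0, carry out 1
  col 5: 0 + 0 + 1 (carry in) = 1 → bit 1, carry out 0
  col 6: 1 + 1 + 0 (carry in) = 2 → bit 0, carry out 1
  col 7: 1 + 1 + 1 (carry in) = 3 → bit 1, carry out 1
  col 8: 0 + 1 + 1 (carry in) = 2 → bit 0, carry out 1
  col 9: 0 + 1 + 1 (carry in) = 2 → bit 0, carry out 1
  col 10: 0 + 0 + 1 (carry in) = 1 → bit 1, carry out 0
Reading bits MSB→LSB: 10010100111
Strip leading zeros: 10010100111
= 10010100111


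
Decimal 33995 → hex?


Divide by 16 repeatedly:
33995 ÷ 16 = 2124 remainder 11 (B)
2124 ÷ 16 = 132 remainder 12 (C)
132 ÷ 16 = 8 remainder 4 (4)
8 ÷ 16 = 0 remainder 8 (8)
Reading remainders bottom-up:
= 0x84CB


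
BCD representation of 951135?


Each digit → 4-bit binary:
  9 → 1001
  5 → 0101
  1 → 0001
  1 → 0001
  3 → 0011
  5 → 0101
= 1001 0101 0001 0001 0011 0101


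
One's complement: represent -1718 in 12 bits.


Original: 011010110110
Invert all bits:
  bit 0: 0 → 1
  bit 1: 1 → 0
  bit 2: 1 → 0
  bit 3: 0 → 1
  bit 4: 1 → 0
  bit 5: 0 → 1
  bit 6: 1 → 0
  bit 7: 1 → 0
  bit 8: 0 → 1
  bit 9: 1 → 0
  bit 10: 1 → 0
  bit 11: 0 → 1
= 100101001001


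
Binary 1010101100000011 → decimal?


Positional values:
Bit 0: 1 × 2^0 = 1
Bit 1: 1 × 2^1 = 2
Bit 8: 1 × 2^8 = 256
Bit 9: 1 × 2^9 = 512
Bit 11: 1 × 2^11 = 2048
Bit 13: 1 × 2^13 = 8192
Bit 15: 1 × 2^15 = 32768
Sum = 1 + 2 + 256 + 512 + 2048 + 8192 + 32768
= 43779


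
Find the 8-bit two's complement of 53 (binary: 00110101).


Original: 00110101
Step 1 - Invert all bits: 11001010
Step 2 - Add 1: 11001010 + 1
= 11001011 (represents -53)


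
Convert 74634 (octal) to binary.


Each octal digit → 3 binary bits:
  7 = 111
  4 = 100
  6 = 110
  3 = 011
  4 = 100
Concatenate: 111 100 110 011 100
= 111100110011100


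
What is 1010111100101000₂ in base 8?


Group into 3-bit groups: 001010111100101000
  001 = 1
  010 = 2
  111 = 7
  100 = 4
  101 = 5
  000 = 0
= 0o127450


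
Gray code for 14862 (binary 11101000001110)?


Binary: 11101000001110
Gray code: G = B XOR (B >> 1)
B >> 1 = 01110100000111
11101000001110 XOR 01110100000111:
  1 XOR 0 = 1
  1 XOR 1 = 0
  1 XOR 1 = 0
  0 XOR 1 = 1
  1 XOR 0 = 1
  0 XOR 1 = 1
  0 XOR 0 = 0
  0 XOR 0 = 0
  0 XOR 0 = 0
  0 XOR 0 = 0
  1 XOR 0 = 1
  1 XOR 1 = 0
  1 XOR 1 = 0
  0 XOR 1 = 1
= 10011100001001


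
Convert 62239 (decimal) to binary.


Divide by 2 repeatedly:
62239 ÷ 2 = 31119 remainder 1
31119 ÷ 2 = 15559 remainder 1
15559 ÷ 2 = 7779 remainder 1
7779 ÷ 2 = 3889 remainder 1
3889 ÷ 2 = 1944 remainder 1
1944 ÷ 2 = 972 remainder 0
972 ÷ 2 = 486 remainder 0
486 ÷ 2 = 243 remainder 0
243 ÷ 2 = 121 remainder 1
121 ÷ 2 = 60 remainder 1
60 ÷ 2 = 30 remainder 0
30 ÷ 2 = 15 remainder 0
15 ÷ 2 = 7 remainder 1
7 ÷ 2 = 3 remainder 1
3 ÷ 2 = 1 remainder 1
1 ÷ 2 = 0 remainder 1
Reading remainders bottom-up:
= 1111001100011111


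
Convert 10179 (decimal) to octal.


Divide by 8 repeatedly:
10179 ÷ 8 = 1272 remainder 3
1272 ÷ 8 = 159 remainder 0
159 ÷ 8 = 19 remainder 7
19 ÷ 8 = 2 remainder 3
2 ÷ 8 = 0 remainder 2
Reading remainders bottom-up:
= 0o23703


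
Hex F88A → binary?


Each hex digit → 4 binary bits:
  F = 1111
  8 = 1000
  8 = 1000
  A = 1010
Concatenate: 1111 1000 1000 1010
= 1111100010001010


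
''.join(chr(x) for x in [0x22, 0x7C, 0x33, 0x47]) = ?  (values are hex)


Codes (hex): 0x22 0x7C 0x33 0x47
Per-code ASCII lookup:
  0x22 = 34  (special character) → '"'
  0x7C = 124  (special character) → '|'
  0x33 = 51  (range 48-57: digits, 51 - 48 = 3) → '3'
  0x47 = 71  (range 65-90: uppercase, 71 - 65 = 6) → 'G'
= '"|3G'


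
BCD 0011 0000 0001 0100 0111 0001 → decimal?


Each 4-bit group → digit:
  0011 → 3
  0000 → 0
  0001 → 1
  0100 → 4
  0111 → 7
  0001 → 1
= 301471


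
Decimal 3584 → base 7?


Divide by 7 repeatedly:
3584 ÷ 7 = 512 remainder 0
512 ÷ 7 = 73 remainder 1
73 ÷ 7 = 10 remainder 3
10 ÷ 7 = 1 remainder 3
1 ÷ 7 = 0 remainder 1
Reading remainders bottom-up:
= 13310


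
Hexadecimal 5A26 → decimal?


Positional values:
Position 0: 6 × 16^0 = 6 × 1 = 6
Position 1: 2 × 16^1 = 2 × 16 = 32
Position 2: A × 16^2 = 10 × 256 = 2560
Position 3: 5 × 16^3 = 5 × 4096 = 20480
Sum = 6 + 32 + 2560 + 20480
= 23078


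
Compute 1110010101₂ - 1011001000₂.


Align and subtract column by column (LSB to MSB, borrowing when needed):
  1110010101
- 1011001000
  ----------
  col 0: (1 - 0 borrow-in) - 0 → 1 - 0 = 1, borrow out 0
  col 1: (0 - 0 borrow-in) - 0 → 0 - 0 = 0, borrow out 0
  col 2: (1 - 0 borrow-in) - 0 → 1 - 0 = 1, borrow out 0
  col 3: (0 - 0 borrow-in) - 1 → borrow from next column: (0+2) - 1 = 1, borrow out 1
  col 4: (1 - 1 borrow-in) - 0 → 0 - 0 = 0, borrow out 0
  col 5: (0 - 0 borrow-in) - 0 → 0 - 0 = 0, borrow out 0
  col 6: (0 - 0 borrow-in) - 1 → borrow from next column: (0+2) - 1 = 1, borrow out 1
  col 7: (1 - 1 borrow-in) - 1 → borrow from next column: (0+2) - 1 = 1, borrow out 1
  col 8: (1 - 1 borrow-in) - 0 → 0 - 0 = 0, borrow out 0
  col 9: (1 - 0 borrow-in) - 1 → 1 - 1 = 0, borrow out 0
Reading bits MSB→LSB: 0011001101
Strip leading zeros: 11001101
= 11001101


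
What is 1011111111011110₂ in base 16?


Group into 4-bit nibbles: 1011111111011110
  1011 = B
  1111 = F
  1101 = D
  1110 = E
= 0xBFDE


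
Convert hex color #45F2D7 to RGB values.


Hex: #45F2D7
R = 45₁₆ = 69
G = F2₁₆ = 242
B = D7₁₆ = 215
= RGB(69, 242, 215)


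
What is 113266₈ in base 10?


Positional values:
Position 0: 6 × 8^0 = 6
Position 1: 6 × 8^1 = 48
Position 2: 2 × 8^2 = 128
Position 3: 3 × 8^3 = 1536
Position 4: 1 × 8^4 = 4096
Position 5: 1 × 8^5 = 32768
Sum = 6 + 48 + 128 + 1536 + 4096 + 32768
= 38582


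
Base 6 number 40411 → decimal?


Positional values (base 6):
  1 × 6^0 = 1 × 1 = 1
  1 × 6^1 = 1 × 6 = 6
  4 × 6^2 = 4 × 36 = 144
  0 × 6^3 = 0 × 216 = 0
  4 × 6^4 = 4 × 1296 = 5184
Sum = 1 + 6 + 144 + 0 + 5184
= 5335


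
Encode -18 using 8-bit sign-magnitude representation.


Sign bit: 1 (negative)
Magnitude: 18 = 0010010
= 10010010


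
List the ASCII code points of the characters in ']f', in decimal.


String: ']f'  (2 characters)
Per-character ASCII lookup:
  ']': special character: ']' = 93
  'f': lowercase starts at 97: 'f' = 97 + 5 = 102
= 93 102


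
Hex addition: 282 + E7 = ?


Align and add column by column (LSB to MSB, each column mod 16 with carry):
  0282
+ 00E7
  ----
  col 0: 2(2) + 7(7) + 0 (carry in) = 9 → 9(9), carry out 0
  col 1: 8(8) + E(14) + 0 (carry in) = 22 → 6(6), carry out 1
  col 2: 2(2) + 0(0) + 1 (carry in) = 3 → 3(3), carry out 0
  col 3: 0(0) + 0(0) + 0 (carry in) = 0 → 0(0), carry out 0
Reading digits MSB→LSB: 0369
Strip leading zeros: 369
= 0x369


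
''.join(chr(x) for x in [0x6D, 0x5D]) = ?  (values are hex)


Codes (hex): 0x6D 0x5D
Per-code ASCII lookup:
  0x6D = 109  (range 97-122: lowercase, 109 - 97 = 12) → 'm'
  0x5D = 93  (special character) → ']'
= 'm]'


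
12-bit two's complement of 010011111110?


Original: 010011111110
Step 1 - Invert all bits: 101100000001
Step 2 - Add 1: 101100000001 + 1
= 101100000010 (represents -1278)


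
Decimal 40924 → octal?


Divide by 8 repeatedly:
40924 ÷ 8 = 5115 remainder 4
5115 ÷ 8 = 639 remainder 3
639 ÷ 8 = 79 remainder 7
79 ÷ 8 = 9 remainder 7
9 ÷ 8 = 1 remainder 1
1 ÷ 8 = 0 remainder 1
Reading remainders bottom-up:
= 0o117734


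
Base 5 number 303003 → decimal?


Positional values (base 5):
  3 × 5^0 = 3 × 1 = 3
  0 × 5^1 = 0 × 5 = 0
  0 × 5^2 = 0 × 25 = 0
  3 × 5^3 = 3 × 125 = 375
  0 × 5^4 = 0 × 625 = 0
  3 × 5^5 = 3 × 3125 = 9375
Sum = 3 + 0 + 0 + 375 + 0 + 9375
= 9753


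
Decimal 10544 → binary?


Divide by 2 repeatedly:
10544 ÷ 2 = 5272 remainder 0
5272 ÷ 2 = 2636 remainder 0
2636 ÷ 2 = 1318 remainder 0
1318 ÷ 2 = 659 remainder 0
659 ÷ 2 = 329 remainder 1
329 ÷ 2 = 164 remainder 1
164 ÷ 2 = 82 remainder 0
82 ÷ 2 = 41 remainder 0
41 ÷ 2 = 20 remainder 1
20 ÷ 2 = 10 remainder 0
10 ÷ 2 = 5 remainder 0
5 ÷ 2 = 2 remainder 1
2 ÷ 2 = 1 remainder 0
1 ÷ 2 = 0 remainder 1
Reading remainders bottom-up:
= 10100100110000


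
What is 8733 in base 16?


Divide by 16 repeatedly:
8733 ÷ 16 = 545 remainder 13 (D)
545 ÷ 16 = 34 remainder 1 (1)
34 ÷ 16 = 2 remainder 2 (2)
2 ÷ 16 = 0 remainder 2 (2)
Reading remainders bottom-up:
= 0x221D


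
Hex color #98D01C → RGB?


Hex: #98D01C
R = 98₁₆ = 152
G = D0₁₆ = 208
B = 1C₁₆ = 28
= RGB(152, 208, 28)


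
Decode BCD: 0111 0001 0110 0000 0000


Each 4-bit group → digit:
  0111 → 7
  0001 → 1
  0110 → 6
  0000 → 0
  0000 → 0
= 71600


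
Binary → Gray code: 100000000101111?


Binary: 100000000101111
Gray code: G = B XOR (B >> 1)
B >> 1 = 010000000010111
100000000101111 XOR 010000000010111:
  1 XOR 0 = 1
  0 XOR 1 = 1
  0 XOR 0 = 0
  0 XOR 0 = 0
  0 XOR 0 = 0
  0 XOR 0 = 0
  0 XOR 0 = 0
  0 XOR 0 = 0
  0 XOR 0 = 0
  1 XOR 0 = 1
  0 XOR 1 = 1
  1 XOR 0 = 1
  1 XOR 1 = 0
  1 XOR 1 = 0
  1 XOR 1 = 0
= 110000000111000


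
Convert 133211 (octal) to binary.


Each octal digit → 3 binary bits:
  1 = 001
  3 = 011
  3 = 011
  2 = 010
  1 = 001
  1 = 001
Concatenate: 001 011 011 010 001 001
= 001011011010001001


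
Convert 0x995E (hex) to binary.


Each hex digit → 4 binary bits:
  9 = 1001
  9 = 1001
  5 = 0101
  E = 1110
Concatenate: 1001 1001 0101 1110
= 1001100101011110


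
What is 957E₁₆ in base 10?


Positional values:
Position 0: E × 16^0 = 14 × 1 = 14
Position 1: 7 × 16^1 = 7 × 16 = 112
Position 2: 5 × 16^2 = 5 × 256 = 1280
Position 3: 9 × 16^3 = 9 × 4096 = 36864
Sum = 14 + 112 + 1280 + 36864
= 38270


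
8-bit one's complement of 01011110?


Original: 01011110
Invert all bits:
  bit 0: 0 → 1
  bit 1: 1 → 0
  bit 2: 0 → 1
  bit 3: 1 → 0
  bit 4: 1 → 0
  bit 5: 1 → 0
  bit 6: 1 → 0
  bit 7: 0 → 1
= 10100001


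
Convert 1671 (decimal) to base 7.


Divide by 7 repeatedly:
1671 ÷ 7 = 238 remainder 5
238 ÷ 7 = 34 remainder 0
34 ÷ 7 = 4 remainder 6
4 ÷ 7 = 0 remainder 4
Reading remainders bottom-up:
= 4605


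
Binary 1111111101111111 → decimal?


Positional values:
Bit 0: 1 × 2^0 = 1
Bit 1: 1 × 2^1 = 2
Bit 2: 1 × 2^2 = 4
Bit 3: 1 × 2^3 = 8
Bit 4: 1 × 2^4 = 16
Bit 5: 1 × 2^5 = 32
Bit 6: 1 × 2^6 = 64
Bit 8: 1 × 2^8 = 256
Bit 9: 1 × 2^9 = 512
Bit 10: 1 × 2^10 = 1024
Bit 11: 1 × 2^11 = 2048
Bit 12: 1 × 2^12 = 4096
Bit 13: 1 × 2^13 = 8192
Bit 14: 1 × 2^14 = 16384
Bit 15: 1 × 2^15 = 32768
Sum = 1 + 2 + 4 + 8 + 16 + 32 + 64 + 256 + 512 + 1024 + 2048 + 4096 + 8192 + 16384 + 32768
= 65407


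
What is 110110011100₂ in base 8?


Group into 3-bit groups: 110110011100
  110 = 6
  110 = 6
  011 = 3
  100 = 4
= 0o6634


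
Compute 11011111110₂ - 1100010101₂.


Align and subtract column by column (LSB to MSB, borrowing when needed):
  11011111110
- 01100010101
  -----------
  col 0: (0 - 0 borrow-in) - 1 → borrow from next column: (0+2) - 1 = 1, borrow out 1
  col 1: (1 - 1 borrow-in) - 0 → 0 - 0 = 0, borrow out 0
  col 2: (1 - 0 borrow-in) - 1 → 1 - 1 = 0, borrow out 0
  col 3: (1 - 0 borrow-in) - 0 → 1 - 0 = 1, borrow out 0
  col 4: (1 - 0 borrow-in) - 1 → 1 - 1 = 0, borrow out 0
  col 5: (1 - 0 borrow-in) - 0 → 1 - 0 = 1, borrow out 0
  col 6: (1 - 0 borrow-in) - 0 → 1 - 0 = 1, borrow out 0
  col 7: (1 - 0 borrow-in) - 0 → 1 - 0 = 1, borrow out 0
  col 8: (0 - 0 borrow-in) - 1 → borrow from next column: (0+2) - 1 = 1, borrow out 1
  col 9: (1 - 1 borrow-in) - 1 → borrow from next column: (0+2) - 1 = 1, borrow out 1
  col 10: (1 - 1 borrow-in) - 0 → 0 - 0 = 0, borrow out 0
Reading bits MSB→LSB: 01111101001
Strip leading zeros: 1111101001
= 1111101001


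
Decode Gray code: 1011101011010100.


Gray code: 1011101011010100
MSB stays the same: 1
Each subsequent bit = prev_binary XOR current_gray:
  B[1] = 1 XOR 0 = 1
  B[2] = 1 XOR 1 = 0
  B[3] = 0 XOR 1 = 1
  B[4] = 1 XOR 1 = 0
  B[5] = 0 XOR 0 = 0
  B[6] = 0 XOR 1 = 1
  B[7] = 1 XOR 0 = 1
  B[8] = 1 XOR 1 = 0
  B[9] = 0 XOR 1 = 1
  B[10] = 1 XOR 0 = 1
  B[11] = 1 XOR 1 = 0
  B[12] = 0 XOR 0 = 0
  B[13] = 0 XOR 1 = 1
  B[14] = 1 XOR 0 = 1
  B[15] = 1 XOR 0 = 1
= 1101001101100111 (54119 decimal)


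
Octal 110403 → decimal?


Positional values:
Position 0: 3 × 8^0 = 3
Position 1: 0 × 8^1 = 0
Position 2: 4 × 8^2 = 256
Position 3: 0 × 8^3 = 0
Position 4: 1 × 8^4 = 4096
Position 5: 1 × 8^5 = 32768
Sum = 3 + 0 + 256 + 0 + 4096 + 32768
= 37123


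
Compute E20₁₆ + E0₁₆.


Align and add column by column (LSB to MSB, each column mod 16 with carry):
  0E20
+ 00E0
  ----
  col 0: 0(0) + 0(0) + 0 (carry in) = 0 → 0(0), carry out 0
  col 1: 2(2) + E(14) + 0 (carry in) = 16 → 0(0), carry out 1
  col 2: E(14) + 0(0) + 1 (carry in) = 15 → F(15), carry out 0
  col 3: 0(0) + 0(0) + 0 (carry in) = 0 → 0(0), carry out 0
Reading digits MSB→LSB: 0F00
Strip leading zeros: F00
= 0xF00


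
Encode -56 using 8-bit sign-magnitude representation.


Sign bit: 1 (negative)
Magnitude: 56 = 0111000
= 10111000


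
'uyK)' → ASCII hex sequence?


String: 'uyK)'  (4 characters)
Per-character ASCII lookup:
  'u': lowercase starts at 97: 'u' = 97 + 20 = 117 → 0x75
  'y': lowercase starts at 97: 'y' = 97 + 24 = 121 → 0x79
  'K': uppercase starts at 65: 'K' = 65 + 10 = 75 → 0x4B
  ')': special character: ')' = 41 → 0x29
= 0x75 0x79 0x4B 0x29


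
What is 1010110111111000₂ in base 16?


Group into 4-bit nibbles: 1010110111111000
  1010 = A
  1101 = D
  1111 = F
  1000 = 8
= 0xADF8


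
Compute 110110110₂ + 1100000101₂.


Align and add column by column (LSB to MSB, carry propagating):
  00110110110
+ 01100000101
  -----------
  col 0: 0 + 1 + 0 (carry in) = 1 → bit 1, carry out 0
  col 1: 1 + 0 + 0 (carry in) = 1 → bit 1, carry out 0
  col 2: 1 + 1 + 0 (carry in) = 2 → bit 0, carry out 1
  col 3: 0 + 0 + 1 (carry in) = 1 → bit 1, carry out 0
  col 4: 1 + 0 + 0 (carry in) = 1 → bit 1, carry out 0
  col 5: 1 + 0 + 0 (carry in) = 1 → bit 1, carry out 0
  col 6: 0 + 0 + 0 (carry in) = 0 → bit 0, carry out 0
  col 7: 1 + 0 + 0 (carry in) = 1 → bit 1, carry out 0
  col 8: 1 + 1 + 0 (carry in) = 2 → bit 0, carry out 1
  col 9: 0 + 1 + 1 (carry in) = 2 → bit 0, carry out 1
  col 10: 0 + 0 + 1 (carry in) = 1 → bit 1, carry out 0
Reading bits MSB→LSB: 10010111011
Strip leading zeros: 10010111011
= 10010111011


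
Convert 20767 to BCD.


Each digit → 4-bit binary:
  2 → 0010
  0 → 0000
  7 → 0111
  6 → 0110
  7 → 0111
= 0010 0000 0111 0110 0111


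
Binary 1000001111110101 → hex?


Group into 4-bit nibbles: 1000001111110101
  1000 = 8
  0011 = 3
  1111 = F
  0101 = 5
= 0x83F5


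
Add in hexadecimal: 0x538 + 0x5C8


Align and add column by column (LSB to MSB, each column mod 16 with carry):
  0538
+ 05C8
  ----
  col 0: 8(8) + 8(8) + 0 (carry in) = 16 → 0(0), carry out 1
  col 1: 3(3) + C(12) + 1 (carry in) = 16 → 0(0), carry out 1
  col 2: 5(5) + 5(5) + 1 (carry in) = 11 → B(11), carry out 0
  col 3: 0(0) + 0(0) + 0 (carry in) = 0 → 0(0), carry out 0
Reading digits MSB→LSB: 0B00
Strip leading zeros: B00
= 0xB00


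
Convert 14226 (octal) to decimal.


Positional values:
Position 0: 6 × 8^0 = 6
Position 1: 2 × 8^1 = 16
Position 2: 2 × 8^2 = 128
Position 3: 4 × 8^3 = 2048
Position 4: 1 × 8^4 = 4096
Sum = 6 + 16 + 128 + 2048 + 4096
= 6294


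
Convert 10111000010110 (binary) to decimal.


Positional values:
Bit 1: 1 × 2^1 = 2
Bit 2: 1 × 2^2 = 4
Bit 4: 1 × 2^4 = 16
Bit 9: 1 × 2^9 = 512
Bit 10: 1 × 2^10 = 1024
Bit 11: 1 × 2^11 = 2048
Bit 13: 1 × 2^13 = 8192
Sum = 2 + 4 + 16 + 512 + 1024 + 2048 + 8192
= 11798


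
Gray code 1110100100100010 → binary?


Gray code: 1110100100100010
MSB stays the same: 1
Each subsequent bit = prev_binary XOR current_gray:
  B[1] = 1 XOR 1 = 0
  B[2] = 0 XOR 1 = 1
  B[3] = 1 XOR 0 = 1
  B[4] = 1 XOR 1 = 0
  B[5] = 0 XOR 0 = 0
  B[6] = 0 XOR 0 = 0
  B[7] = 0 XOR 1 = 1
  B[8] = 1 XOR 0 = 1
  B[9] = 1 XOR 0 = 1
  B[10] = 1 XOR 1 = 0
  B[11] = 0 XOR 0 = 0
  B[12] = 0 XOR 0 = 0
  B[13] = 0 XOR 0 = 0
  B[14] = 0 XOR 1 = 1
  B[15] = 1 XOR 0 = 1
= 1011000111000011 (45507 decimal)


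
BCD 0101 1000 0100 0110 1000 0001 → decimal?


Each 4-bit group → digit:
  0101 → 5
  1000 → 8
  0100 → 4
  0110 → 6
  1000 → 8
  0001 → 1
= 584681


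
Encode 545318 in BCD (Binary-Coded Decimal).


Each digit → 4-bit binary:
  5 → 0101
  4 → 0100
  5 → 0101
  3 → 0011
  1 → 0001
  8 → 1000
= 0101 0100 0101 0011 0001 1000


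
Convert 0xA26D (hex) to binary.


Each hex digit → 4 binary bits:
  A = 1010
  2 = 0010
  6 = 0110
  D = 1101
Concatenate: 1010 0010 0110 1101
= 1010001001101101


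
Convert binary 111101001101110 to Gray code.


Binary: 111101001101110
Gray code: G = B XOR (B >> 1)
B >> 1 = 011110100110111
111101001101110 XOR 011110100110111:
  1 XOR 0 = 1
  1 XOR 1 = 0
  1 XOR 1 = 0
  1 XOR 1 = 0
  0 XOR 1 = 1
  1 XOR 0 = 1
  0 XOR 1 = 1
  0 XOR 0 = 0
  1 XOR 0 = 1
  1 XOR 1 = 0
  0 XOR 1 = 1
  1 XOR 0 = 1
  1 XOR 1 = 0
  1 XOR 1 = 0
  0 XOR 1 = 1
= 100011101011001


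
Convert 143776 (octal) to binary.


Each octal digit → 3 binary bits:
  1 = 001
  4 = 100
  3 = 011
  7 = 111
  7 = 111
  6 = 110
Concatenate: 001 100 011 111 111 110
= 001100011111111110


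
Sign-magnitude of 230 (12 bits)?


Sign bit: 0 (positive)
Magnitude: 230 = 00011100110
= 000011100110


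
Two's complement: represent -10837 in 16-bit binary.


Original: 0010101001010101
Step 1 - Invert all bits: 1101010110101010
Step 2 - Add 1: 1101010110101010 + 1
= 1101010110101011 (represents -10837)


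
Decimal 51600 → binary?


Divide by 2 repeatedly:
51600 ÷ 2 = 25800 remainder 0
25800 ÷ 2 = 12900 remainder 0
12900 ÷ 2 = 6450 remainder 0
6450 ÷ 2 = 3225 remainder 0
3225 ÷ 2 = 1612 remainder 1
1612 ÷ 2 = 806 remainder 0
806 ÷ 2 = 403 remainder 0
403 ÷ 2 = 201 remainder 1
201 ÷ 2 = 100 remainder 1
100 ÷ 2 = 50 remainder 0
50 ÷ 2 = 25 remainder 0
25 ÷ 2 = 12 remainder 1
12 ÷ 2 = 6 remainder 0
6 ÷ 2 = 3 remainder 0
3 ÷ 2 = 1 remainder 1
1 ÷ 2 = 0 remainder 1
Reading remainders bottom-up:
= 1100100110010000


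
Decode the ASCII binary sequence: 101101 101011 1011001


Codes (binary): 101101 101011 1011001
Per-code ASCII lookup:
  101101 = 45  (special character) → '-'
  101011 = 43  (special character) → '+'
  1011001 = 89  (range 65-90: uppercase, 89 - 65 = 24) → 'Y'
= '-+Y'


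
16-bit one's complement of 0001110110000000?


Original: 0001110110000000
Invert all bits:
  bit 0: 0 → 1
  bit 1: 0 → 1
  bit 2: 0 → 1
  bit 3: 1 → 0
  bit 4: 1 → 0
  bit 5: 1 → 0
  bit 6: 0 → 1
  bit 7: 1 → 0
  bit 8: 1 → 0
  bit 9: 0 → 1
  bit 10: 0 → 1
  bit 11: 0 → 1
  bit 12: 0 → 1
  bit 13: 0 → 1
  bit 14: 0 → 1
  bit 15: 0 → 1
= 1110001001111111


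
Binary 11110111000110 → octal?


Group into 3-bit groups: 011110111000110
  011 = 3
  110 = 6
  111 = 7
  000 = 0
  110 = 6
= 0o36706


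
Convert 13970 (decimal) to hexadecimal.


Divide by 16 repeatedly:
13970 ÷ 16 = 873 remainder 2 (2)
873 ÷ 16 = 54 remainder 9 (9)
54 ÷ 16 = 3 remainder 6 (6)
3 ÷ 16 = 0 remainder 3 (3)
Reading remainders bottom-up:
= 0x3692


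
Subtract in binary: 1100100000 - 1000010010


Align and subtract column by column (LSB to MSB, borrowing when needed):
  1100100000
- 1000010010
  ----------
  col 0: (0 - 0 borrow-in) - 0 → 0 - 0 = 0, borrow out 0
  col 1: (0 - 0 borrow-in) - 1 → borrow from next column: (0+2) - 1 = 1, borrow out 1
  col 2: (0 - 1 borrow-in) - 0 → borrow from next column: (-1+2) - 0 = 1, borrow out 1
  col 3: (0 - 1 borrow-in) - 0 → borrow from next column: (-1+2) - 0 = 1, borrow out 1
  col 4: (0 - 1 borrow-in) - 1 → borrow from next column: (-1+2) - 1 = 0, borrow out 1
  col 5: (1 - 1 borrow-in) - 0 → 0 - 0 = 0, borrow out 0
  col 6: (0 - 0 borrow-in) - 0 → 0 - 0 = 0, borrow out 0
  col 7: (0 - 0 borrow-in) - 0 → 0 - 0 = 0, borrow out 0
  col 8: (1 - 0 borrow-in) - 0 → 1 - 0 = 1, borrow out 0
  col 9: (1 - 0 borrow-in) - 1 → 1 - 1 = 0, borrow out 0
Reading bits MSB→LSB: 0100001110
Strip leading zeros: 100001110
= 100001110


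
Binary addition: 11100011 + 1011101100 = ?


Align and add column by column (LSB to MSB, carry propagating):
  00011100011
+ 01011101100
  -----------
  col 0: 1 + 0 + 0 (carry in) = 1 → bit 1, carry out 0
  col 1: 1 + 0 + 0 (carry in) = 1 → bit 1, carry out 0
  col 2: 0 + 1 + 0 (carry in) = 1 → bit 1, carry out 0
  col 3: 0 + 1 + 0 (carry in) = 1 → bit 1, carry out 0
  col 4: 0 + 0 + 0 (carry in) = 0 → bit 0, carry out 0
  col 5: 1 + 1 + 0 (carry in) = 2 → bit 0, carry out 1
  col 6: 1 + 1 + 1 (carry in) = 3 → bit 1, carry out 1
  col 7: 1 + 1 + 1 (carry in) = 3 → bit 1, carry out 1
  col 8: 0 + 0 + 1 (carry in) = 1 → bit 1, carry out 0
  col 9: 0 + 1 + 0 (carry in) = 1 → bit 1, carry out 0
  col 10: 0 + 0 + 0 (carry in) = 0 → bit 0, carry out 0
Reading bits MSB→LSB: 01111001111
Strip leading zeros: 1111001111
= 1111001111


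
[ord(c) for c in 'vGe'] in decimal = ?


String: 'vGe'  (3 characters)
Per-character ASCII lookup:
  'v': lowercase starts at 97: 'v' = 97 + 21 = 118
  'G': uppercase starts at 65: 'G' = 65 + 6 = 71
  'e': lowercase starts at 97: 'e' = 97 + 4 = 101
= 118 71 101


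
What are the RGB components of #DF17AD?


Hex: #DF17AD
R = DF₁₆ = 223
G = 17₁₆ = 23
B = AD₁₆ = 173
= RGB(223, 23, 173)


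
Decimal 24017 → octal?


Divide by 8 repeatedly:
24017 ÷ 8 = 3002 remainder 1
3002 ÷ 8 = 375 remainder 2
375 ÷ 8 = 46 remainder 7
46 ÷ 8 = 5 remainder 6
5 ÷ 8 = 0 remainder 5
Reading remainders bottom-up:
= 0o56721


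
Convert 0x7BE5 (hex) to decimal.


Positional values:
Position 0: 5 × 16^0 = 5 × 1 = 5
Position 1: E × 16^1 = 14 × 16 = 224
Position 2: B × 16^2 = 11 × 256 = 2816
Position 3: 7 × 16^3 = 7 × 4096 = 28672
Sum = 5 + 224 + 2816 + 28672
= 31717


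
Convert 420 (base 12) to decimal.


Positional values (base 12):
  0 × 12^0 = 0 × 1 = 0
  2 × 12^1 = 2 × 12 = 24
  4 × 12^2 = 4 × 144 = 576
Sum = 0 + 24 + 576
= 600


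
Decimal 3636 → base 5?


Divide by 5 repeatedly:
3636 ÷ 5 = 727 remainder 1
727 ÷ 5 = 145 remainder 2
145 ÷ 5 = 29 remainder 0
29 ÷ 5 = 5 remainder 4
5 ÷ 5 = 1 remainder 0
1 ÷ 5 = 0 remainder 1
Reading remainders bottom-up:
= 104021


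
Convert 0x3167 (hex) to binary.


Each hex digit → 4 binary bits:
  3 = 0011
  1 = 0001
  6 = 0110
  7 = 0111
Concatenate: 0011 0001 0110 0111
= 0011000101100111


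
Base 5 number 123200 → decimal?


Positional values (base 5):
  0 × 5^0 = 0 × 1 = 0
  0 × 5^1 = 0 × 5 = 0
  2 × 5^2 = 2 × 25 = 50
  3 × 5^3 = 3 × 125 = 375
  2 × 5^4 = 2 × 625 = 1250
  1 × 5^5 = 1 × 3125 = 3125
Sum = 0 + 0 + 50 + 375 + 1250 + 3125
= 4800


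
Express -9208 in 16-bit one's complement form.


Original: 0010001111111000
Invert all bits:
  bit 0: 0 → 1
  bit 1: 0 → 1
  bit 2: 1 → 0
  bit 3: 0 → 1
  bit 4: 0 → 1
  bit 5: 0 → 1
  bit 6: 1 → 0
  bit 7: 1 → 0
  bit 8: 1 → 0
  bit 9: 1 → 0
  bit 10: 1 → 0
  bit 11: 1 → 0
  bit 12: 1 → 0
  bit 13: 0 → 1
  bit 14: 0 → 1
  bit 15: 0 → 1
= 1101110000000111


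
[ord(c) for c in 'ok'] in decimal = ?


String: 'ok'  (2 characters)
Per-character ASCII lookup:
  'o': lowercase starts at 97: 'o' = 97 + 14 = 111
  'k': lowercase starts at 97: 'k' = 97 + 10 = 107
= 111 107


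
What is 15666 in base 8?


Divide by 8 repeatedly:
15666 ÷ 8 = 1958 remainder 2
1958 ÷ 8 = 244 remainder 6
244 ÷ 8 = 30 remainder 4
30 ÷ 8 = 3 remainder 6
3 ÷ 8 = 0 remainder 3
Reading remainders bottom-up:
= 0o36462


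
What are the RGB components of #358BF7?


Hex: #358BF7
R = 35₁₆ = 53
G = 8B₁₆ = 139
B = F7₁₆ = 247
= RGB(53, 139, 247)


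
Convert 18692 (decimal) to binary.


Divide by 2 repeatedly:
18692 ÷ 2 = 9346 remainder 0
9346 ÷ 2 = 4673 remainder 0
4673 ÷ 2 = 2336 remainder 1
2336 ÷ 2 = 1168 remainder 0
1168 ÷ 2 = 584 remainder 0
584 ÷ 2 = 292 remainder 0
292 ÷ 2 = 146 remainder 0
146 ÷ 2 = 73 remainder 0
73 ÷ 2 = 36 remainder 1
36 ÷ 2 = 18 remainder 0
18 ÷ 2 = 9 remainder 0
9 ÷ 2 = 4 remainder 1
4 ÷ 2 = 2 remainder 0
2 ÷ 2 = 1 remainder 0
1 ÷ 2 = 0 remainder 1
Reading remainders bottom-up:
= 100100100000100


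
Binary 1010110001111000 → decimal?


Positional values:
Bit 3: 1 × 2^3 = 8
Bit 4: 1 × 2^4 = 16
Bit 5: 1 × 2^5 = 32
Bit 6: 1 × 2^6 = 64
Bit 10: 1 × 2^10 = 1024
Bit 11: 1 × 2^11 = 2048
Bit 13: 1 × 2^13 = 8192
Bit 15: 1 × 2^15 = 32768
Sum = 8 + 16 + 32 + 64 + 1024 + 2048 + 8192 + 32768
= 44152


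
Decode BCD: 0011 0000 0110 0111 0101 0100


Each 4-bit group → digit:
  0011 → 3
  0000 → 0
  0110 → 6
  0111 → 7
  0101 → 5
  0100 → 4
= 306754


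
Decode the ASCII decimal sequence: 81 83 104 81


Codes (decimal): 81 83 104 81
Per-code ASCII lookup:
  81  (range 65-90: uppercase, 81 - 65 = 16) → 'Q'
  83  (range 65-90: uppercase, 83 - 65 = 18) → 'S'
  104  (range 97-122: lowercase, 104 - 97 = 7) → 'h'
  81  (range 65-90: uppercase, 81 - 65 = 16) → 'Q'
= 'QShQ'


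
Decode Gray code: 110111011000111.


Gray code: 110111011000111
MSB stays the same: 1
Each subsequent bit = prev_binary XOR current_gray:
  B[1] = 1 XOR 1 = 0
  B[2] = 0 XOR 0 = 0
  B[3] = 0 XOR 1 = 1
  B[4] = 1 XOR 1 = 0
  B[5] = 0 XOR 1 = 1
  B[6] = 1 XOR 0 = 1
  B[7] = 1 XOR 1 = 0
  B[8] = 0 XOR 1 = 1
  B[9] = 1 XOR 0 = 1
  B[10] = 1 XOR 0 = 1
  B[11] = 1 XOR 0 = 1
  B[12] = 1 XOR 1 = 0
  B[13] = 0 XOR 1 = 1
  B[14] = 1 XOR 1 = 0
= 100101101111010 (19322 decimal)


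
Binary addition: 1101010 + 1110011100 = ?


Align and add column by column (LSB to MSB, carry propagating):
  00001101010
+ 01110011100
  -----------
  col 0: 0 + 0 + 0 (carry in) = 0 → bit 0, carry out 0
  col 1: 1 + 0 + 0 (carry in) = 1 → bit 1, carry out 0
  col 2: 0 + 1 + 0 (carry in) = 1 → bit 1, carry out 0
  col 3: 1 + 1 + 0 (carry in) = 2 → bit 0, carry out 1
  col 4: 0 + 1 + 1 (carry in) = 2 → bit 0, carry out 1
  col 5: 1 + 0 + 1 (carry in) = 2 → bit 0, carry out 1
  col 6: 1 + 0 + 1 (carry in) = 2 → bit 0, carry out 1
  col 7: 0 + 1 + 1 (carry in) = 2 → bit 0, carry out 1
  col 8: 0 + 1 + 1 (carry in) = 2 → bit 0, carry out 1
  col 9: 0 + 1 + 1 (carry in) = 2 → bit 0, carry out 1
  col 10: 0 + 0 + 1 (carry in) = 1 → bit 1, carry out 0
Reading bits MSB→LSB: 10000000110
Strip leading zeros: 10000000110
= 10000000110


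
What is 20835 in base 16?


Divide by 16 repeatedly:
20835 ÷ 16 = 1302 remainder 3 (3)
1302 ÷ 16 = 81 remainder 6 (6)
81 ÷ 16 = 5 remainder 1 (1)
5 ÷ 16 = 0 remainder 5 (5)
Reading remainders bottom-up:
= 0x5163


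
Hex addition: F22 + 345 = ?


Align and add column by column (LSB to MSB, each column mod 16 with carry):
  0F22
+ 0345
  ----
  col 0: 2(2) + 5(5) + 0 (carry in) = 7 → 7(7), carry out 0
  col 1: 2(2) + 4(4) + 0 (carry in) = 6 → 6(6), carry out 0
  col 2: F(15) + 3(3) + 0 (carry in) = 18 → 2(2), carry out 1
  col 3: 0(0) + 0(0) + 1 (carry in) = 1 → 1(1), carry out 0
Reading digits MSB→LSB: 1267
Strip leading zeros: 1267
= 0x1267


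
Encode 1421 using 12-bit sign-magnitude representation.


Sign bit: 0 (positive)
Magnitude: 1421 = 10110001101
= 010110001101


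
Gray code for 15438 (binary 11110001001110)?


Binary: 11110001001110
Gray code: G = B XOR (B >> 1)
B >> 1 = 01111000100111
11110001001110 XOR 01111000100111:
  1 XOR 0 = 1
  1 XOR 1 = 0
  1 XOR 1 = 0
  1 XOR 1 = 0
  0 XOR 1 = 1
  0 XOR 0 = 0
  0 XOR 0 = 0
  1 XOR 0 = 1
  0 XOR 1 = 1
  0 XOR 0 = 0
  1 XOR 0 = 1
  1 XOR 1 = 0
  1 XOR 1 = 0
  0 XOR 1 = 1
= 10001001101001


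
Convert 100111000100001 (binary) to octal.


Group into 3-bit groups: 100111000100001
  100 = 4
  111 = 7
  000 = 0
  100 = 4
  001 = 1
= 0o47041


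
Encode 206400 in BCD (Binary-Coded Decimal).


Each digit → 4-bit binary:
  2 → 0010
  0 → 0000
  6 → 0110
  4 → 0100
  0 → 0000
  0 → 0000
= 0010 0000 0110 0100 0000 0000


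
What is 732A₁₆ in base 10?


Positional values:
Position 0: A × 16^0 = 10 × 1 = 10
Position 1: 2 × 16^1 = 2 × 16 = 32
Position 2: 3 × 16^2 = 3 × 256 = 768
Position 3: 7 × 16^3 = 7 × 4096 = 28672
Sum = 10 + 32 + 768 + 28672
= 29482


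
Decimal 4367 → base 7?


Divide by 7 repeatedly:
4367 ÷ 7 = 623 remainder 6
623 ÷ 7 = 89 remainder 0
89 ÷ 7 = 12 remainder 5
12 ÷ 7 = 1 remainder 5
1 ÷ 7 = 0 remainder 1
Reading remainders bottom-up:
= 15506


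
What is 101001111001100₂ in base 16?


Group into 4-bit nibbles: 0101001111001100
  0101 = 5
  0011 = 3
  1100 = C
  1100 = C
= 0x53CC


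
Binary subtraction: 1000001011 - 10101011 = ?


Align and subtract column by column (LSB to MSB, borrowing when needed):
  1000001011
- 0010101011
  ----------
  col 0: (1 - 0 borrow-in) - 1 → 1 - 1 = 0, borrow out 0
  col 1: (1 - 0 borrow-in) - 1 → 1 - 1 = 0, borrow out 0
  col 2: (0 - 0 borrow-in) - 0 → 0 - 0 = 0, borrow out 0
  col 3: (1 - 0 borrow-in) - 1 → 1 - 1 = 0, borrow out 0
  col 4: (0 - 0 borrow-in) - 0 → 0 - 0 = 0, borrow out 0
  col 5: (0 - 0 borrow-in) - 1 → borrow from next column: (0+2) - 1 = 1, borrow out 1
  col 6: (0 - 1 borrow-in) - 0 → borrow from next column: (-1+2) - 0 = 1, borrow out 1
  col 7: (0 - 1 borrow-in) - 1 → borrow from next column: (-1+2) - 1 = 0, borrow out 1
  col 8: (0 - 1 borrow-in) - 0 → borrow from next column: (-1+2) - 0 = 1, borrow out 1
  col 9: (1 - 1 borrow-in) - 0 → 0 - 0 = 0, borrow out 0
Reading bits MSB→LSB: 0101100000
Strip leading zeros: 101100000
= 101100000


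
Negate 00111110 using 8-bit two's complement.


Original: 00111110
Step 1 - Invert all bits: 11000001
Step 2 - Add 1: 11000001 + 1
= 11000010 (represents -62)


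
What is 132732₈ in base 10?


Positional values:
Position 0: 2 × 8^0 = 2
Position 1: 3 × 8^1 = 24
Position 2: 7 × 8^2 = 448
Position 3: 2 × 8^3 = 1024
Position 4: 3 × 8^4 = 12288
Position 5: 1 × 8^5 = 32768
Sum = 2 + 24 + 448 + 1024 + 12288 + 32768
= 46554


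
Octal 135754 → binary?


Each octal digit → 3 binary bits:
  1 = 001
  3 = 011
  5 = 101
  7 = 111
  5 = 101
  4 = 100
Concatenate: 001 011 101 111 101 100
= 001011101111101100


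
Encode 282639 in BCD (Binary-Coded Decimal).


Each digit → 4-bit binary:
  2 → 0010
  8 → 1000
  2 → 0010
  6 → 0110
  3 → 0011
  9 → 1001
= 0010 1000 0010 0110 0011 1001


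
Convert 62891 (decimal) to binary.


Divide by 2 repeatedly:
62891 ÷ 2 = 31445 remainder 1
31445 ÷ 2 = 15722 remainder 1
15722 ÷ 2 = 7861 remainder 0
7861 ÷ 2 = 3930 remainder 1
3930 ÷ 2 = 1965 remainder 0
1965 ÷ 2 = 982 remainder 1
982 ÷ 2 = 491 remainder 0
491 ÷ 2 = 245 remainder 1
245 ÷ 2 = 122 remainder 1
122 ÷ 2 = 61 remainder 0
61 ÷ 2 = 30 remainder 1
30 ÷ 2 = 15 remainder 0
15 ÷ 2 = 7 remainder 1
7 ÷ 2 = 3 remainder 1
3 ÷ 2 = 1 remainder 1
1 ÷ 2 = 0 remainder 1
Reading remainders bottom-up:
= 1111010110101011


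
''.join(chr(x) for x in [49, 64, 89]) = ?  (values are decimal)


Codes (decimal): 49 64 89
Per-code ASCII lookup:
  49  (range 48-57: digits, 49 - 48 = 1) → '1'
  64  (special character) → '@'
  89  (range 65-90: uppercase, 89 - 65 = 24) → 'Y'
= '1@Y'


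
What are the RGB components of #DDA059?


Hex: #DDA059
R = DD₁₆ = 221
G = A0₁₆ = 160
B = 59₁₆ = 89
= RGB(221, 160, 89)


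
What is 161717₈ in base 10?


Positional values:
Position 0: 7 × 8^0 = 7
Position 1: 1 × 8^1 = 8
Position 2: 7 × 8^2 = 448
Position 3: 1 × 8^3 = 512
Position 4: 6 × 8^4 = 24576
Position 5: 1 × 8^5 = 32768
Sum = 7 + 8 + 448 + 512 + 24576 + 32768
= 58319


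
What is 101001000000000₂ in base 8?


Group into 3-bit groups: 101001000000000
  101 = 5
  001 = 1
  000 = 0
  000 = 0
  000 = 0
= 0o51000


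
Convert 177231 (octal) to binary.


Each octal digit → 3 binary bits:
  1 = 001
  7 = 111
  7 = 111
  2 = 010
  3 = 011
  1 = 001
Concatenate: 001 111 111 010 011 001
= 001111111010011001


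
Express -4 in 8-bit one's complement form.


Original: 00000100
Invert all bits:
  bit 0: 0 → 1
  bit 1: 0 → 1
  bit 2: 0 → 1
  bit 3: 0 → 1
  bit 4: 0 → 1
  bit 5: 1 → 0
  bit 6: 0 → 1
  bit 7: 0 → 1
= 11111011


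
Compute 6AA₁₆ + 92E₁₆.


Align and add column by column (LSB to MSB, each column mod 16 with carry):
  06AA
+ 092E
  ----
  col 0: A(10) + E(14) + 0 (carry in) = 24 → 8(8), carry out 1
  col 1: A(10) + 2(2) + 1 (carry in) = 13 → D(13), carry out 0
  col 2: 6(6) + 9(9) + 0 (carry in) = 15 → F(15), carry out 0
  col 3: 0(0) + 0(0) + 0 (carry in) = 0 → 0(0), carry out 0
Reading digits MSB→LSB: 0FD8
Strip leading zeros: FD8
= 0xFD8


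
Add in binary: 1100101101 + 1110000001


Align and add column by column (LSB to MSB, carry propagating):
  01100101101
+ 01110000001
  -----------
  col 0: 1 + 1 + 0 (carry in) = 2 → bit 0, carry out 1
  col 1: 0 + 0 + 1 (carry in) = 1 → bit 1, carry out 0
  col 2: 1 + 0 + 0 (carry in) = 1 → bit 1, carry out 0
  col 3: 1 + 0 + 0 (carry in) = 1 → bit 1, carry out 0
  col 4: 0 + 0 + 0 (carry in) = 0 → bit 0, carry out 0
  col 5: 1 + 0 + 0 (carry in) = 1 → bit 1, carry out 0
  col 6: 0 + 0 + 0 (carry in) = 0 → bit 0, carry out 0
  col 7: 0 + 1 + 0 (carry in) = 1 → bit 1, carry out 0
  col 8: 1 + 1 + 0 (carry in) = 2 → bit 0, carry out 1
  col 9: 1 + 1 + 1 (carry in) = 3 → bit 1, carry out 1
  col 10: 0 + 0 + 1 (carry in) = 1 → bit 1, carry out 0
Reading bits MSB→LSB: 11010101110
Strip leading zeros: 11010101110
= 11010101110


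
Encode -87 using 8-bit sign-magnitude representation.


Sign bit: 1 (negative)
Magnitude: 87 = 1010111
= 11010111


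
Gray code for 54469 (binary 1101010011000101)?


Binary: 1101010011000101
Gray code: G = B XOR (B >> 1)
B >> 1 = 0110101001100010
1101010011000101 XOR 0110101001100010:
  1 XOR 0 = 1
  1 XOR 1 = 0
  0 XOR 1 = 1
  1 XOR 0 = 1
  0 XOR 1 = 1
  1 XOR 0 = 1
  0 XOR 1 = 1
  0 XOR 0 = 0
  1 XOR 0 = 1
  1 XOR 1 = 0
  0 XOR 1 = 1
  0 XOR 0 = 0
  0 XOR 0 = 0
  1 XOR 0 = 1
  0 XOR 1 = 1
  1 XOR 0 = 1
= 1011111010100111


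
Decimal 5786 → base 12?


Divide by 12 repeatedly:
5786 ÷ 12 = 482 remainder 2
482 ÷ 12 = 40 remainder 2
40 ÷ 12 = 3 remainder 4
3 ÷ 12 = 0 remainder 3
Reading remainders bottom-up:
= 3422


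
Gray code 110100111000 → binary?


Gray code: 110100111000
MSB stays the same: 1
Each subsequent bit = prev_binary XOR current_gray:
  B[1] = 1 XOR 1 = 0
  B[2] = 0 XOR 0 = 0
  B[3] = 0 XOR 1 = 1
  B[4] = 1 XOR 0 = 1
  B[5] = 1 XOR 0 = 1
  B[6] = 1 XOR 1 = 0
  B[7] = 0 XOR 1 = 1
  B[8] = 1 XOR 1 = 0
  B[9] = 0 XOR 0 = 0
  B[10] = 0 XOR 0 = 0
  B[11] = 0 XOR 0 = 0
= 100111010000 (2512 decimal)
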